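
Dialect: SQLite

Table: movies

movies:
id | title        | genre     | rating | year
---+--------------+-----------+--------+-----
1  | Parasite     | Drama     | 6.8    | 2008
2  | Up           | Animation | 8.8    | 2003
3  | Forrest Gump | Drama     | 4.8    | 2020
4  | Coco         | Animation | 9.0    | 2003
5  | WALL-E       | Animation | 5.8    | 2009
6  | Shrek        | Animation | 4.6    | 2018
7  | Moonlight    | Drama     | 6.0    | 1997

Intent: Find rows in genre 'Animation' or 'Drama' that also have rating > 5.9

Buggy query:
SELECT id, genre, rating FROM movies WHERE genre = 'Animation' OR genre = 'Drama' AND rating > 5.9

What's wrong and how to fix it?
Bug: Without parentheses, AND is evaluated before OR, so the rating filter only applies to the 'Drama' branch

Fix: Add parentheses around the OR so the AND applies to both alternatives

Corrected query:
SELECT id, genre, rating FROM movies WHERE (genre = 'Animation' OR genre = 'Drama') AND rating > 5.9

Result:
id | genre     | rating
---+-----------+-------
1  | Drama     | 6.8   
2  | Animation | 8.8   
4  | Animation | 9     
7  | Drama     | 6     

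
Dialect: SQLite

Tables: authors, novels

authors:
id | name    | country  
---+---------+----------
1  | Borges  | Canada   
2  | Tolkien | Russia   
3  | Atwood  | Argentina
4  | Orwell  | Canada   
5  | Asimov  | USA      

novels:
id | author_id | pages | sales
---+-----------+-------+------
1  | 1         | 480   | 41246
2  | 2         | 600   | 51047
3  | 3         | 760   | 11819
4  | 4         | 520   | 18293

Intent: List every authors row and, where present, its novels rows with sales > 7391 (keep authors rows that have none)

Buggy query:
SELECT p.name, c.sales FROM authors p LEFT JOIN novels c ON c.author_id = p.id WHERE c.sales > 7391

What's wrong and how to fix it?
Bug: Filtering c.sales in WHERE discards the NULL rows produced by LEFT JOIN, turning it into an inner join

Fix: Put 'c.sales > 7391' in the JOIN's ON clause instead of WHERE

Corrected query:
SELECT p.name, c.sales FROM authors p LEFT JOIN novels c ON c.author_id = p.id AND c.sales > 7391

Result:
name    | sales
--------+------
Borges  | 41246
Tolkien | 51047
Atwood  | 11819
Orwell  | 18293
Asimov  | NULL 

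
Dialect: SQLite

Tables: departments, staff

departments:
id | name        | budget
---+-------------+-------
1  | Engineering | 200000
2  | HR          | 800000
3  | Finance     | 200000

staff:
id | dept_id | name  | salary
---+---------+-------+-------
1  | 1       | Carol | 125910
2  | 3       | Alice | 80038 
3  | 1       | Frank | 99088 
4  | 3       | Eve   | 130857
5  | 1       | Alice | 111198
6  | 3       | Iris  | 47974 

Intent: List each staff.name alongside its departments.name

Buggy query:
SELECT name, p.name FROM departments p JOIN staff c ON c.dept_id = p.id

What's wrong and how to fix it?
Bug: Both tables have a 'name' column; the unqualified reference is ambiguous

Fix: Prefix ambiguous columns with the table alias

Corrected query:
SELECT c.name, p.name FROM departments p JOIN staff c ON c.dept_id = p.id

Result:
name  | name       
------+------------
Carol | Engineering
Alice | Finance    
Frank | Engineering
Eve   | Finance    
Alice | Engineering
Iris  | Finance    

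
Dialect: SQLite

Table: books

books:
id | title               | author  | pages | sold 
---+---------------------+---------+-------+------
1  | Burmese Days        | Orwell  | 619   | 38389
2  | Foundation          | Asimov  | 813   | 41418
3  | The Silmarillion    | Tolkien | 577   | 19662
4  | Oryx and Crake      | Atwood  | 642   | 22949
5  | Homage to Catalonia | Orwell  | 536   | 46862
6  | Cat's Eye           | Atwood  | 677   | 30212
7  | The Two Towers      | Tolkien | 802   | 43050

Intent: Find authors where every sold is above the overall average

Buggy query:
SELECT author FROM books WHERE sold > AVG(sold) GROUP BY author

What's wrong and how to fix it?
Bug: AVG() is an aggregate; it can't sit directly in WHERE

Fix: Use a subquery for AVG and a HAVING MIN(...) filter so the condition holds for every row in the group

Corrected query:
SELECT author FROM books GROUP BY author HAVING MIN(sold) > (SELECT AVG(sold) FROM books)

Result:
author
------
Asimov
Orwell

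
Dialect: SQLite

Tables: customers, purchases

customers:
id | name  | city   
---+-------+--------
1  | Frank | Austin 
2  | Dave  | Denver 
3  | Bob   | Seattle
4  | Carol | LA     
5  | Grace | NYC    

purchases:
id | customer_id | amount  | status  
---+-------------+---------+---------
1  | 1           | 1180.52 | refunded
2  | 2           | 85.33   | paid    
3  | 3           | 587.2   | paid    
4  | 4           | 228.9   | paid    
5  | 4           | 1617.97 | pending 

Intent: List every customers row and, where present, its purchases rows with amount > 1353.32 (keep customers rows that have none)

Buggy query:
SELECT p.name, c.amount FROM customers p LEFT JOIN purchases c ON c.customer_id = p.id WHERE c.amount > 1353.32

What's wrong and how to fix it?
Bug: Filtering c.amount in WHERE discards the NULL rows produced by LEFT JOIN, turning it into an inner join

Fix: Move the right-table condition into the ON clause so unmatched parents are kept

Corrected query:
SELECT p.name, c.amount FROM customers p LEFT JOIN purchases c ON c.customer_id = p.id AND c.amount > 1353.32

Result:
name  | amount 
------+--------
Frank | NULL   
Dave  | NULL   
Bob   | NULL   
Carol | 1617.97
Grace | NULL   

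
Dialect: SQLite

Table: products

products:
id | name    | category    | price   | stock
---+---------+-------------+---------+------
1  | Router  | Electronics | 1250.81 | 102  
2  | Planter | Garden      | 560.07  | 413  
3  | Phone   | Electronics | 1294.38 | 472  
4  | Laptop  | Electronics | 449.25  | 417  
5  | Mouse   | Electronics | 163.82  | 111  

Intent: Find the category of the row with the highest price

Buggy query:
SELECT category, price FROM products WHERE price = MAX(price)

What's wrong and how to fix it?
Bug: MAX(price) is an aggregate and cannot be used directly in WHERE

Fix: Use a subquery: WHERE price = (SELECT MAX(price) FROM products)

Corrected query:
SELECT category, price FROM products WHERE price = (SELECT MAX(price) FROM products)

Result:
category    | price  
------------+--------
Electronics | 1294.38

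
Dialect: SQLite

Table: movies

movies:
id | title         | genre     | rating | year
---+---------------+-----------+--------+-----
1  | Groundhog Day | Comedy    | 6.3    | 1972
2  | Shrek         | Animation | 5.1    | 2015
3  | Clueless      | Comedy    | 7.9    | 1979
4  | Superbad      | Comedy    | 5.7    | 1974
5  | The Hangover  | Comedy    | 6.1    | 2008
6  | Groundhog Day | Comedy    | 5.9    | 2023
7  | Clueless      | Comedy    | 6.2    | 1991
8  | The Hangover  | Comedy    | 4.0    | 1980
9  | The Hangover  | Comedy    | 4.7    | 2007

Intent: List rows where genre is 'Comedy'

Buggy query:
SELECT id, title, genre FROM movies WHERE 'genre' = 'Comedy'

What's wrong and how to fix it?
Bug: 'genre' in single quotes is a string literal, not the column; the comparison is literal-vs-literal and never true

Fix: Remove the quotes around the column name (or use double quotes for an identifier)

Corrected query:
SELECT id, title, genre FROM movies WHERE genre = 'Comedy'

Result:
id | title         | genre 
---+---------------+-------
1  | Groundhog Day | Comedy
3  | Clueless      | Comedy
4  | Superbad      | Comedy
5  | The Hangover  | Comedy
6  | Groundhog Day | Comedy
7  | Clueless      | Comedy
8  | The Hangover  | Comedy
9  | The Hangover  | Comedy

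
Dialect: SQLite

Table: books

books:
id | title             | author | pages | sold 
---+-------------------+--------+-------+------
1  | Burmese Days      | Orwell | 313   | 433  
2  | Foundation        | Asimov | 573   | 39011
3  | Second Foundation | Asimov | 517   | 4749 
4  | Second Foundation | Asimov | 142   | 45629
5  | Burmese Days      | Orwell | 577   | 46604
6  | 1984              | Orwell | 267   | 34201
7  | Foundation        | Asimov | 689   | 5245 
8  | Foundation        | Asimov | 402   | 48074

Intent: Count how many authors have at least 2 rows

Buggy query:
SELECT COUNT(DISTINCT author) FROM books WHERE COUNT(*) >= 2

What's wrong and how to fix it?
Bug: WHERE filters individual rows, not groups, so a group-level COUNT is invalid there

Fix: Group first with HAVING COUNT(*) >= 2, then COUNT the resulting groups

Corrected query:
SELECT COUNT(*) FROM (SELECT author FROM books GROUP BY author HAVING COUNT(*) >= 2)

Result:
COUNT(*)
--------
2       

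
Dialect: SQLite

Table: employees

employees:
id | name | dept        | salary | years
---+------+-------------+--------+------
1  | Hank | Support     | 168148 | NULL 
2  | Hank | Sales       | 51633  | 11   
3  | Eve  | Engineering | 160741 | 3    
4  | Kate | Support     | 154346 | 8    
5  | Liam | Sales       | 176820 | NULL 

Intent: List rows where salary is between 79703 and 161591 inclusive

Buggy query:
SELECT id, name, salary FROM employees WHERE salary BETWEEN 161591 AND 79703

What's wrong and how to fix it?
Bug: The bounds are reversed; BETWEEN a AND b requires a <= b to match anything

Fix: Write BETWEEN 79703 AND 161591

Corrected query:
SELECT id, name, salary FROM employees WHERE salary BETWEEN 79703 AND 161591

Result:
id | name | salary
---+------+-------
3  | Eve  | 160741
4  | Kate | 154346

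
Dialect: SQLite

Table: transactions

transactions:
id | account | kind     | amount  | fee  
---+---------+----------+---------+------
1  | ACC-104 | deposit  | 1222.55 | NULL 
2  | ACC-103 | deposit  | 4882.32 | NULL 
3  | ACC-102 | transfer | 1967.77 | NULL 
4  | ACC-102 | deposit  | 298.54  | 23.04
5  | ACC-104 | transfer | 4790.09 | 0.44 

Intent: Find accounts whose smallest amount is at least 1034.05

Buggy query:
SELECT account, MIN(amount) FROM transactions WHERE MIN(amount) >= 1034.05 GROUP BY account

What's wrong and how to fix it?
Bug: Aggregates like MIN are computed per group after WHERE runs

Fix: Replace WHERE with HAVING after the GROUP BY

Corrected query:
SELECT account, MIN(amount) FROM transactions GROUP BY account HAVING MIN(amount) >= 1034.05

Result:
account | MIN(amount)
--------+------------
ACC-103 | 4882.32    
ACC-104 | 1222.55    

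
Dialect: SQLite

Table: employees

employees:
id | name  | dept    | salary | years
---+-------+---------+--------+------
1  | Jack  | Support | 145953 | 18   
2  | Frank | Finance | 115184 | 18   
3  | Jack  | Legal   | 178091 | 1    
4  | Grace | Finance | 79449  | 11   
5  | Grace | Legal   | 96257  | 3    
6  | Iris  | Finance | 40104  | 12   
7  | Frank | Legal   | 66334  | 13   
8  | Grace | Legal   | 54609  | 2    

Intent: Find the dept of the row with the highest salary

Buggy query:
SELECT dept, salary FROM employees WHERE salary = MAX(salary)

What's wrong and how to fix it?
Bug: WHERE is evaluated per row; an aggregate over the whole table isn't defined there

Fix: Wrap MAX in a scalar subquery so WHERE compares against a single value

Corrected query:
SELECT dept, salary FROM employees WHERE salary = (SELECT MAX(salary) FROM employees)

Result:
dept  | salary
------+-------
Legal | 178091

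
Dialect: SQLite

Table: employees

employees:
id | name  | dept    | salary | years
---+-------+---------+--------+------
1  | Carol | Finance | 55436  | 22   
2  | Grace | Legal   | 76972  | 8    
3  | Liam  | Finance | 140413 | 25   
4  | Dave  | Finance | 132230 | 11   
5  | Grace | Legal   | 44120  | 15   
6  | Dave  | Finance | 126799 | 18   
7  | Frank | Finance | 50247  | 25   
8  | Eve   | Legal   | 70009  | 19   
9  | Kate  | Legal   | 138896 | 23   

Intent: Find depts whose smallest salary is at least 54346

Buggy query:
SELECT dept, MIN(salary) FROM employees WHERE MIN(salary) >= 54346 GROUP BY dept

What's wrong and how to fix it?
Bug: MIN() in WHERE is a misuse of aggregate

Fix: Use HAVING for the per-group MIN condition

Corrected query:
SELECT dept, MIN(salary) FROM employees GROUP BY dept HAVING MIN(salary) >= 54346

Result:
(no rows)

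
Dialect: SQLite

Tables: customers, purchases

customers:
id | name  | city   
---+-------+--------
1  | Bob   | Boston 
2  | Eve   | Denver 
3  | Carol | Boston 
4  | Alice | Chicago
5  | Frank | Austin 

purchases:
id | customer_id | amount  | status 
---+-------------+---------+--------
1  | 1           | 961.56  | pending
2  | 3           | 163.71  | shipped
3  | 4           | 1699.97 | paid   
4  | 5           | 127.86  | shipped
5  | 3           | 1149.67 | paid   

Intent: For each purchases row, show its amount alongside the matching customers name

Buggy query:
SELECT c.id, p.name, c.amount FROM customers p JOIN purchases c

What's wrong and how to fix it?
Bug: Missing join condition: each purchases row is matched to all customers rows instead of just its own

Fix: Add ON c.customer_id = p.id to the JOIN

Corrected query:
SELECT c.id, p.name, c.amount FROM customers p JOIN purchases c ON c.customer_id = p.id

Result:
id | name  | amount 
---+-------+--------
1  | Bob   | 961.56 
2  | Carol | 163.71 
3  | Alice | 1699.97
4  | Frank | 127.86 
5  | Carol | 1149.67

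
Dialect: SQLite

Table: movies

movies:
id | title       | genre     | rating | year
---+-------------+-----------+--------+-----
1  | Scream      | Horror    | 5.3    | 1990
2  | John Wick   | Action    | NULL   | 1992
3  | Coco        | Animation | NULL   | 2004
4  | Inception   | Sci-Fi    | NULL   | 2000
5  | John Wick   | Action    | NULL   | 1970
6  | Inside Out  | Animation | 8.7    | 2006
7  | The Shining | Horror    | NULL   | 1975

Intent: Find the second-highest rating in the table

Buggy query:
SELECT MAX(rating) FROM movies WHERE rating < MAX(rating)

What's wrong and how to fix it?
Bug: MAX(rating) on the right of the comparison is an aggregate-in-WHERE error

Fix: Put the inner MAX in a scalar subquery

Corrected query:
SELECT MAX(rating) FROM movies WHERE rating < (SELECT MAX(rating) FROM movies)

Result:
MAX(rating)
-----------
5.3        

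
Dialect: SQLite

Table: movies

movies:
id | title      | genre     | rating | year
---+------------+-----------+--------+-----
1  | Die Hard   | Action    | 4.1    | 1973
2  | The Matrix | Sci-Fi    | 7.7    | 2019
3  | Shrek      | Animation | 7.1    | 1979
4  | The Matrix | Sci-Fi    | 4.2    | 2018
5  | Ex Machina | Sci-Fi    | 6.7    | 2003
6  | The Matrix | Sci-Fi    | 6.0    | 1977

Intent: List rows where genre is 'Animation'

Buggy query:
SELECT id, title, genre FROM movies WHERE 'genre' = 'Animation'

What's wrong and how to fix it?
Bug: Single quotes denote string literals in SQL; the column name is being compared as a constant string

Fix: Reference the column as genre without single quotes

Corrected query:
SELECT id, title, genre FROM movies WHERE genre = 'Animation'

Result:
id | title | genre    
---+-------+----------
3  | Shrek | Animation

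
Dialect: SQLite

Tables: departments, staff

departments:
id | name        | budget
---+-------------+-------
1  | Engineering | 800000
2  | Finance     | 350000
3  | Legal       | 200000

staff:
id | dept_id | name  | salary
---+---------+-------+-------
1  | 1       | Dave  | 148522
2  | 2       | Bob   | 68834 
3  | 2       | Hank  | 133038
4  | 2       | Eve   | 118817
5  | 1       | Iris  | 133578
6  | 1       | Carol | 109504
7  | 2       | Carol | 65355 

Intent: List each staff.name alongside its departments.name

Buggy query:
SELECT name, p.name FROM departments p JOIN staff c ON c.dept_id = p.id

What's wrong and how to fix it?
Bug: Both tables have a 'name' column; the unqualified reference is ambiguous

Fix: Prefix ambiguous columns with the table alias

Corrected query:
SELECT c.name, p.name FROM departments p JOIN staff c ON c.dept_id = p.id

Result:
name  | name       
------+------------
Dave  | Engineering
Bob   | Finance    
Hank  | Finance    
Eve   | Finance    
Iris  | Engineering
Carol | Engineering
Carol | Finance    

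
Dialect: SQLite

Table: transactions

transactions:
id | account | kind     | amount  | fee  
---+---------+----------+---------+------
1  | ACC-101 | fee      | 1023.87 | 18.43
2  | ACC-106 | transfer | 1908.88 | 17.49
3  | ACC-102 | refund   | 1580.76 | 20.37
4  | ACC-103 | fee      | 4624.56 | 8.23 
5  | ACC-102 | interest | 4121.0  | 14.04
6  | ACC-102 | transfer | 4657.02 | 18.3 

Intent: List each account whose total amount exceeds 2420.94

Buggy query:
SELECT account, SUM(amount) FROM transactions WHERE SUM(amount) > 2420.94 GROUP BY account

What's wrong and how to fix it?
Bug: SUM(amount) is an aggregate, but WHERE filters rows before aggregation

Fix: Move the aggregate condition to a HAVING clause

Corrected query:
SELECT account, SUM(amount) FROM transactions GROUP BY account HAVING SUM(amount) > 2420.94

Result:
account | SUM(amount)
--------+------------
ACC-102 | 10358.78   
ACC-103 | 4624.56    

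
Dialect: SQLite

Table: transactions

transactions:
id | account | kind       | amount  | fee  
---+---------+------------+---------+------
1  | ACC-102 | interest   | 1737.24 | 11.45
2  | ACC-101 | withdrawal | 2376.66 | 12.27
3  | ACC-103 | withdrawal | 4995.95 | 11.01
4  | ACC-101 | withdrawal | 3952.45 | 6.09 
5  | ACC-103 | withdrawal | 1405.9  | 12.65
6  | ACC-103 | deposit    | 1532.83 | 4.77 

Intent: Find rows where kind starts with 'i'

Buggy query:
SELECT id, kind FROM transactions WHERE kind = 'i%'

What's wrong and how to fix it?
Bug: '=' compares the literal string including the % character; pattern matching needs LIKE

Fix: Replace '=' with LIKE so 'i%' is treated as a pattern

Corrected query:
SELECT id, kind FROM transactions WHERE kind LIKE 'i%'

Result:
id | kind    
---+---------
1  | interest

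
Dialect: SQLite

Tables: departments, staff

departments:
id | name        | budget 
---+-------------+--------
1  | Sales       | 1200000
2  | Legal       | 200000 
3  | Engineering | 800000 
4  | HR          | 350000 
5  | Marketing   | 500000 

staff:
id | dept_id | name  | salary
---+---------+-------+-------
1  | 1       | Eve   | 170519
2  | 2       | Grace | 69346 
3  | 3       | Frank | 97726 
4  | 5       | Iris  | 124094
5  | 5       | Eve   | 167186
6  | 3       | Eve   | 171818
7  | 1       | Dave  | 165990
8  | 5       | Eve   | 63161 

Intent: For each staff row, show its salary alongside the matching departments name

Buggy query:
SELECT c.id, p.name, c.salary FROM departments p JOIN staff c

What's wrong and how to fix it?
Bug: JOIN with no ON clause produces a cartesian product; every staff row pairs with every departments row

Fix: Specify the join condition linking the foreign key to the parent id

Corrected query:
SELECT c.id, p.name, c.salary FROM departments p JOIN staff c ON c.dept_id = p.id

Result:
id | name        | salary
---+-------------+-------
1  | Sales       | 170519
2  | Legal       | 69346 
3  | Engineering | 97726 
4  | Marketing   | 124094
5  | Marketing   | 167186
6  | Engineering | 171818
7  | Sales       | 165990
8  | Marketing   | 63161 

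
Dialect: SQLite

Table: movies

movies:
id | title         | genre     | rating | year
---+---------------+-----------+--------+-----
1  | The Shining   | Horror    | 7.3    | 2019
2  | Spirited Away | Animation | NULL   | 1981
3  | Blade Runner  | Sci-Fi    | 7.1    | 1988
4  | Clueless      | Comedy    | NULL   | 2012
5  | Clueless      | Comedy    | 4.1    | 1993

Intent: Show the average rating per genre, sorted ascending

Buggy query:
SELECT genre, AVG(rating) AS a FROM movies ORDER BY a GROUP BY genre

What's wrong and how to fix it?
Bug: ORDER BY appears before GROUP BY; SQL clause order requires GROUP BY first

Fix: Reorder: SELECT … FROM … GROUP BY … ORDER BY …

Corrected query:
SELECT genre, AVG(rating) AS a FROM movies GROUP BY genre ORDER BY a

Result:
genre     | a   
----------+-----
Animation | NULL
Comedy    | 4.1 
Sci-Fi    | 7.1 
Horror    | 7.3 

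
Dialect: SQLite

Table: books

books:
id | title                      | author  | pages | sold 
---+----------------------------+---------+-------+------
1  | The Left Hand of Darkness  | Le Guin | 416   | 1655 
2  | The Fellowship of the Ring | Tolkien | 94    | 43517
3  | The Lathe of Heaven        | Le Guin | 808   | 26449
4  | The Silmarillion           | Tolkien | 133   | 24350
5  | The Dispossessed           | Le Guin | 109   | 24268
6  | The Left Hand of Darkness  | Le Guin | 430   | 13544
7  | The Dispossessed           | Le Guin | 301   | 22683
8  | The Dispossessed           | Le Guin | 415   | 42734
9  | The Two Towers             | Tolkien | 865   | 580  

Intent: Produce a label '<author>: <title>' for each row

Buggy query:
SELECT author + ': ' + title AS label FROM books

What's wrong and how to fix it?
Bug: SQLite uses || for string concatenation; + coerces text to numbers (yielding 0)

Fix: Replace + with || to concatenate text

Corrected query:
SELECT author || ': ' || title AS label FROM books

Result:
label                              
-----------------------------------
Le Guin: The Left Hand of Darkness 
Tolkien: The Fellowship of the Ring
Le Guin: The Lathe of Heaven       
Tolkien: The Silmarillion          
Le Guin: The Dispossessed          
Le Guin: The Left Hand of Darkness 
Le Guin: The Dispossessed          
Le Guin: The Dispossessed          
Tolkien: The Two Towers            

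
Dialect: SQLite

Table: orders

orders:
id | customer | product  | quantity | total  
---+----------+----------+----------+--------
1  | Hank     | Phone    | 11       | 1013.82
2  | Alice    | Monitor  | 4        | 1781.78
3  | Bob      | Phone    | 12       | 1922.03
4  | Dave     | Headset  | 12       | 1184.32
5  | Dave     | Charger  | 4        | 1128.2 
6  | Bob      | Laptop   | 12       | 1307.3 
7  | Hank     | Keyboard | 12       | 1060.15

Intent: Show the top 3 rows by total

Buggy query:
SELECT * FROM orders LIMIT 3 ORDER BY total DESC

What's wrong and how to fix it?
Bug: ORDER BY cannot follow LIMIT; LIMIT is the final clause

Fix: Swap the clauses: ORDER BY first, then LIMIT

Corrected query:
SELECT * FROM orders ORDER BY total DESC LIMIT 3

Result:
id | customer | product | quantity | total  
---+----------+---------+----------+--------
3  | Bob      | Phone   | 12       | 1922.03
2  | Alice    | Monitor | 4        | 1781.78
6  | Bob      | Laptop  | 12       | 1307.3 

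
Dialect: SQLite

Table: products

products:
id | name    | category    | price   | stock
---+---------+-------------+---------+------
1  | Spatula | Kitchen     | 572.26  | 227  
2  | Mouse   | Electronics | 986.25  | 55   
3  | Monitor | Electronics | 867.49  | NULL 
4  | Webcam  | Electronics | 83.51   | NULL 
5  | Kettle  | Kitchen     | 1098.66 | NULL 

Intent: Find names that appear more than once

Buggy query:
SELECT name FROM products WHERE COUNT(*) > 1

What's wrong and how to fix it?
Bug: COUNT(*) is an aggregate and cannot be used in WHERE

Fix: Group first, then use HAVING for the count condition

Corrected query:
SELECT name FROM products GROUP BY name HAVING COUNT(*) > 1

Result:
(no rows)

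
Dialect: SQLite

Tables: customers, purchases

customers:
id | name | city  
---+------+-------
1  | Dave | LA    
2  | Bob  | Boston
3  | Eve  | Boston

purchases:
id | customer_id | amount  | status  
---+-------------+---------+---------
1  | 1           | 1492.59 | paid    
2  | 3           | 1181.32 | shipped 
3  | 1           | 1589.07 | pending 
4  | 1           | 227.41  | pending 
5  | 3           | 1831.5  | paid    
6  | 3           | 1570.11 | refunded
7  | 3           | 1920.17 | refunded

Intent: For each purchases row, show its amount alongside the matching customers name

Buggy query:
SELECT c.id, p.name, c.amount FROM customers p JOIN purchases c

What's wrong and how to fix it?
Bug: JOIN with no ON clause produces a cartesian product; every purchases row pairs with every customers row

Fix: Add ON c.customer_id = p.id to the JOIN

Corrected query:
SELECT c.id, p.name, c.amount FROM customers p JOIN purchases c ON c.customer_id = p.id

Result:
id | name | amount 
---+------+--------
1  | Dave | 1492.59
2  | Eve  | 1181.32
3  | Dave | 1589.07
4  | Dave | 227.41 
5  | Eve  | 1831.5 
6  | Eve  | 1570.11
7  | Eve  | 1920.17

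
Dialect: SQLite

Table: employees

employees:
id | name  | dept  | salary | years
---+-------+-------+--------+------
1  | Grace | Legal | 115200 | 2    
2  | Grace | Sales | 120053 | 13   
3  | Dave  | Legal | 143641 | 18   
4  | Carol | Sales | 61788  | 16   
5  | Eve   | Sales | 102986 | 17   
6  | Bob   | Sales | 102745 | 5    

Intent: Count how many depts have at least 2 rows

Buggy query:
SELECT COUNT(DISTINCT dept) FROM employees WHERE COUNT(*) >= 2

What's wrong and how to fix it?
Bug: WHERE filters individual rows, not groups, so a group-level COUNT is invalid there

Fix: Group first with HAVING COUNT(*) >= 2, then COUNT the resulting groups

Corrected query:
SELECT COUNT(*) FROM (SELECT dept FROM employees GROUP BY dept HAVING COUNT(*) >= 2)

Result:
COUNT(*)
--------
2       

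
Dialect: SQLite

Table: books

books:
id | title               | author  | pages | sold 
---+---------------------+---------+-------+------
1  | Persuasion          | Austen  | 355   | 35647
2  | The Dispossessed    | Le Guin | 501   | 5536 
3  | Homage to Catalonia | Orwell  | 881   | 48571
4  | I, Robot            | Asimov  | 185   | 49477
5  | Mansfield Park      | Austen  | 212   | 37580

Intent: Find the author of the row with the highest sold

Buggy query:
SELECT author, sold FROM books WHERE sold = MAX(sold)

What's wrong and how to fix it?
Bug: MAX(sold) is an aggregate and cannot be used directly in WHERE

Fix: Wrap MAX in a scalar subquery so WHERE compares against a single value

Corrected query:
SELECT author, sold FROM books WHERE sold = (SELECT MAX(sold) FROM books)

Result:
author | sold 
-------+------
Asimov | 49477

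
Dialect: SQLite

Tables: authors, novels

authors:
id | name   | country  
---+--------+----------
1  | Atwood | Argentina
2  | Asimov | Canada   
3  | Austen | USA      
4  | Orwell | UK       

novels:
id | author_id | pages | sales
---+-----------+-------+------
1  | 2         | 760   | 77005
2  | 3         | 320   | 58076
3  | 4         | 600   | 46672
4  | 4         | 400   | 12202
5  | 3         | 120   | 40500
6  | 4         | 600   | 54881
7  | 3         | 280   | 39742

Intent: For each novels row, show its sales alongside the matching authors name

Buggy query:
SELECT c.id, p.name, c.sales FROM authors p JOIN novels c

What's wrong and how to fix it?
Bug: Missing join condition: each novels row is matched to all authors rows instead of just its own

Fix: Specify the join condition linking the foreign key to the parent id

Corrected query:
SELECT c.id, p.name, c.sales FROM authors p JOIN novels c ON c.author_id = p.id

Result:
id | name   | sales
---+--------+------
1  | Asimov | 77005
2  | Austen | 58076
3  | Orwell | 46672
4  | Orwell | 12202
5  | Austen | 40500
6  | Orwell | 54881
7  | Austen | 39742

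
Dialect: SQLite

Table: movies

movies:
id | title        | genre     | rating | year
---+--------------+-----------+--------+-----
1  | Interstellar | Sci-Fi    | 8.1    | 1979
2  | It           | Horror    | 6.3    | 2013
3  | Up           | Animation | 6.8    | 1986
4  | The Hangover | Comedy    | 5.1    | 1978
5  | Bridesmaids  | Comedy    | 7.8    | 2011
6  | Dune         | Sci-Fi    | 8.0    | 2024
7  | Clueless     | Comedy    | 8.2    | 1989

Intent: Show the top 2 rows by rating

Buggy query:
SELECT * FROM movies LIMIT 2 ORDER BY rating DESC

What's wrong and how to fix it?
Bug: ORDER BY cannot follow LIMIT; LIMIT is the final clause

Fix: Swap the clauses: ORDER BY first, then LIMIT

Corrected query:
SELECT * FROM movies ORDER BY rating DESC LIMIT 2

Result:
id | title        | genre  | rating | year
---+--------------+--------+--------+-----
7  | Clueless     | Comedy | 8.2    | 1989
1  | Interstellar | Sci-Fi | 8.1    | 1979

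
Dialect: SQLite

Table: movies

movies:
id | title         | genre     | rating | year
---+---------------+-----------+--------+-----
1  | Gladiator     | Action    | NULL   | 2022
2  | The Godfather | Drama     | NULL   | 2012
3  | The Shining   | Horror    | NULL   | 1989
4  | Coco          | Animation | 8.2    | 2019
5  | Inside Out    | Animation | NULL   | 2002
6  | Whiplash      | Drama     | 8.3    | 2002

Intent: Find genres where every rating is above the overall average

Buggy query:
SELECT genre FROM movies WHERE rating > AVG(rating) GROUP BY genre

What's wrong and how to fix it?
Bug: AVG() is an aggregate; it can't sit directly in WHERE

Fix: Use a subquery for AVG and a HAVING MIN(...) filter so the condition holds for every row in the group

Corrected query:
SELECT genre FROM movies GROUP BY genre HAVING MIN(rating) > (SELECT AVG(rating) FROM movies)

Result:
genre
-----
Drama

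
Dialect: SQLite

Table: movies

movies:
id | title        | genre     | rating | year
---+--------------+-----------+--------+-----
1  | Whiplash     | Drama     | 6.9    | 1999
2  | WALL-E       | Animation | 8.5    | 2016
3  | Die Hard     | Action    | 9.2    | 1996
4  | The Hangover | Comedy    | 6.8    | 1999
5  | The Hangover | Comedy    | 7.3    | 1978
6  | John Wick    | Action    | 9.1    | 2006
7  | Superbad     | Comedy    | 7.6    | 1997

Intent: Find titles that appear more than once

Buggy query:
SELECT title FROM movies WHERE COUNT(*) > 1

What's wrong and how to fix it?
Bug: COUNT(*) is an aggregate and cannot be used in WHERE

Fix: GROUP BY title, then filter groups with HAVING COUNT(*) > 1

Corrected query:
SELECT title FROM movies GROUP BY title HAVING COUNT(*) > 1

Result:
title       
------------
The Hangover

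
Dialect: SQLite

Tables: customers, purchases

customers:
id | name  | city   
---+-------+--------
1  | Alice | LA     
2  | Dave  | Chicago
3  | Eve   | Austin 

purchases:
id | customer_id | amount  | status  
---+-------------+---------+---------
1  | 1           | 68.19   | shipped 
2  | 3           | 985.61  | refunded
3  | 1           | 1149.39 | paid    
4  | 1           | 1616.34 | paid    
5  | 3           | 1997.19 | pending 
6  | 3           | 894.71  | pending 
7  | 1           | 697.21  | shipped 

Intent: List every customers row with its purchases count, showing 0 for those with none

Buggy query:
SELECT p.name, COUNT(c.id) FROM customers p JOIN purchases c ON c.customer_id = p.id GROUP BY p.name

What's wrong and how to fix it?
Bug: An inner join excludes parents with zero children

Fix: Use LEFT JOIN so parents without children still appear (COUNT(c.id) gives 0)

Corrected query:
SELECT p.name, COUNT(c.id) FROM customers p LEFT JOIN purchases c ON c.customer_id = p.id GROUP BY p.name

Result:
name  | COUNT(c.id)
------+------------
Alice | 4          
Dave  | 0          
Eve   | 3          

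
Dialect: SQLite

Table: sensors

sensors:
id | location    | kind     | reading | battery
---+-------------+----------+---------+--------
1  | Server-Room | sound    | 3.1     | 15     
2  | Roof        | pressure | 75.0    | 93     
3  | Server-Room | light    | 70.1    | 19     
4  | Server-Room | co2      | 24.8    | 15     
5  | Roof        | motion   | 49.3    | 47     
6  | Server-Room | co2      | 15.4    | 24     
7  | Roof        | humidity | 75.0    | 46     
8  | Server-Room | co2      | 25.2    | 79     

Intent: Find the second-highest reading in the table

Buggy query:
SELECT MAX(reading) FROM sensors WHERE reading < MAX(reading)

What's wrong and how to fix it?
Bug: The inner MAX is an aggregate inside WHERE, which is not allowed

Fix: Compute the overall MAX in a subquery, then take MAX of rows below it

Corrected query:
SELECT MAX(reading) FROM sensors WHERE reading < (SELECT MAX(reading) FROM sensors)

Result:
MAX(reading)
------------
70.1        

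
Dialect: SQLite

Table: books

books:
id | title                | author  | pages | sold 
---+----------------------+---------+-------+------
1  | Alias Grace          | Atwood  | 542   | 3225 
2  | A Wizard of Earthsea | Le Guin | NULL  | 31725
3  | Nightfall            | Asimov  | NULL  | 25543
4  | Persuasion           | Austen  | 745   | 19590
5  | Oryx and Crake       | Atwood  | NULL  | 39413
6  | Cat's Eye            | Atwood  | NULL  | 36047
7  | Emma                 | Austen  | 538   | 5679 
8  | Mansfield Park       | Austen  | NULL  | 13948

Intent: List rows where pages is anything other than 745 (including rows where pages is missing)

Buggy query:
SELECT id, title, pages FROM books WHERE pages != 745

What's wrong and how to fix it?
Bug: 'pages != 745' is unknown when pages is NULL, so NULL rows are silently excluded

Fix: Handle NULL separately with IS NULL alongside the inequality

Corrected query:
SELECT id, title, pages FROM books WHERE pages != 745 OR pages IS NULL

Result:
id | title                | pages
---+----------------------+------
1  | Alias Grace          | 542  
2  | A Wizard of Earthsea | NULL 
3  | Nightfall            | NULL 
5  | Oryx and Crake       | NULL 
6  | Cat's Eye            | NULL 
7  | Emma                 | 538  
8  | Mansfield Park       | NULL 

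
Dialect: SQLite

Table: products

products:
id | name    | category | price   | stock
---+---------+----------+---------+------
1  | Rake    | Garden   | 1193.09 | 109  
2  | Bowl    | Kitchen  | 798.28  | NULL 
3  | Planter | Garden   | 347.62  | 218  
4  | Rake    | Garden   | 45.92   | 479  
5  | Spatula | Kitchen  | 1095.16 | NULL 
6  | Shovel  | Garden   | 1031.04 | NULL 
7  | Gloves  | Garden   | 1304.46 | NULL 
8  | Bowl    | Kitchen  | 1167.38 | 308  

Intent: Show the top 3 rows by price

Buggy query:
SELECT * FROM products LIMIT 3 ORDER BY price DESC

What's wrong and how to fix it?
Bug: ORDER BY cannot follow LIMIT; LIMIT is the final clause

Fix: Sort with ORDER BY, then apply LIMIT

Corrected query:
SELECT * FROM products ORDER BY price DESC LIMIT 3

Result:
id | name   | category | price   | stock
---+--------+----------+---------+------
7  | Gloves | Garden   | 1304.46 | NULL 
1  | Rake   | Garden   | 1193.09 | 109  
8  | Bowl   | Kitchen  | 1167.38 | 308  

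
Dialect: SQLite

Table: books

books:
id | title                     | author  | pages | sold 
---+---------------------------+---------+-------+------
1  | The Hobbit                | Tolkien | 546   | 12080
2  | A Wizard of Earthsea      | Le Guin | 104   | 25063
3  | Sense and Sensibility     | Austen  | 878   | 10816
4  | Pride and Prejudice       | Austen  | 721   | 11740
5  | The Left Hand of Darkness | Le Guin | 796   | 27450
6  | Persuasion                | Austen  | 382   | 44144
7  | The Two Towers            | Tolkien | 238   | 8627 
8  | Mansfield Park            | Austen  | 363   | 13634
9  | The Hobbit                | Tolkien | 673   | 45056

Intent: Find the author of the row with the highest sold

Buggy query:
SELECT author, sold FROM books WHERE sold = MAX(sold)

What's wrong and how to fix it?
Bug: MAX(sold) is an aggregate and cannot be used directly in WHERE

Fix: Use a subquery: WHERE sold = (SELECT MAX(sold) FROM books)

Corrected query:
SELECT author, sold FROM books WHERE sold = (SELECT MAX(sold) FROM books)

Result:
author  | sold 
--------+------
Tolkien | 45056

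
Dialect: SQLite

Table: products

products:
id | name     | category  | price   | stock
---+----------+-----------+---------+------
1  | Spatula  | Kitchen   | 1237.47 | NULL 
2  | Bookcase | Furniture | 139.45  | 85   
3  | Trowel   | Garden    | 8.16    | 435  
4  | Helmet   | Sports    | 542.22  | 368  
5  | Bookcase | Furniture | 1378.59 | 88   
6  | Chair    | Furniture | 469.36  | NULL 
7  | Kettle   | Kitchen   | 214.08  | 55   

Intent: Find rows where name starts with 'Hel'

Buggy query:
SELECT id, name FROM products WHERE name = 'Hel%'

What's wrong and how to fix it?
Bug: Wildcards only work with LIKE; '=' treats '%' as a literal character

Fix: Use LIKE for wildcard pattern matching

Corrected query:
SELECT id, name FROM products WHERE name LIKE 'Hel%'

Result:
id | name  
---+-------
4  | Helmet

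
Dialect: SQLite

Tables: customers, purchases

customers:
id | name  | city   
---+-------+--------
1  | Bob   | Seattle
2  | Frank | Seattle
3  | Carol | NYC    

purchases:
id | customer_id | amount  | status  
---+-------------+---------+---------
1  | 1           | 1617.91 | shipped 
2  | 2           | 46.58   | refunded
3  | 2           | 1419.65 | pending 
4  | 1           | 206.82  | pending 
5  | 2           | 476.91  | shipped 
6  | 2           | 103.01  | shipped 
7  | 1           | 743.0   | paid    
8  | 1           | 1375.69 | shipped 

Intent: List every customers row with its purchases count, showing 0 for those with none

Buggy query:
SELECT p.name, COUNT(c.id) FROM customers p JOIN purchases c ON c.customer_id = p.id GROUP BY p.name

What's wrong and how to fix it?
Bug: An inner join excludes parents with zero children

Fix: Switch to LEFT JOIN to retain unmatched parent rows

Corrected query:
SELECT p.name, COUNT(c.id) FROM customers p LEFT JOIN purchases c ON c.customer_id = p.id GROUP BY p.name

Result:
name  | COUNT(c.id)
------+------------
Bob   | 4          
Carol | 0          
Frank | 4          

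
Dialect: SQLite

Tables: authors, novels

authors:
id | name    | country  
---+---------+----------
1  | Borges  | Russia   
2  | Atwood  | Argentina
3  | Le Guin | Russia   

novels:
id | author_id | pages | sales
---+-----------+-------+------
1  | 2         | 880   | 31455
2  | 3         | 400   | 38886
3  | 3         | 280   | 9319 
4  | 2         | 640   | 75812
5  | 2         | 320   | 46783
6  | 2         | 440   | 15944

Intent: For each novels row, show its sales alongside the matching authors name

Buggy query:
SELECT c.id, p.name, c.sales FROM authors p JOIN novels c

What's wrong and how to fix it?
Bug: Missing join condition: each novels row is matched to all authors rows instead of just its own

Fix: Specify the join condition linking the foreign key to the parent id

Corrected query:
SELECT c.id, p.name, c.sales FROM authors p JOIN novels c ON c.author_id = p.id

Result:
id | name    | sales
---+---------+------
1  | Atwood  | 31455
2  | Le Guin | 38886
3  | Le Guin | 9319 
4  | Atwood  | 75812
5  | Atwood  | 46783
6  | Atwood  | 15944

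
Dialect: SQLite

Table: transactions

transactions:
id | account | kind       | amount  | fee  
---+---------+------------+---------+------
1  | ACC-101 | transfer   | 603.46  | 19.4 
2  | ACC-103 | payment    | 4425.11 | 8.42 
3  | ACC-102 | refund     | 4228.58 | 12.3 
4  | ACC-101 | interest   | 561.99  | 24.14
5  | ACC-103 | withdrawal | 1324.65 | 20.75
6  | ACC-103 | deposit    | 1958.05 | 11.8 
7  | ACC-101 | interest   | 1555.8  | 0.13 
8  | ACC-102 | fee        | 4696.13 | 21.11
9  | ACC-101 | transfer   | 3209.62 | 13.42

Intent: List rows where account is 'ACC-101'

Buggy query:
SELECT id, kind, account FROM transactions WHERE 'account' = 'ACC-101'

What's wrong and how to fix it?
Bug: Single quotes denote string literals in SQL; the column name is being compared as a constant string

Fix: Reference the column as account without single quotes

Corrected query:
SELECT id, kind, account FROM transactions WHERE account = 'ACC-101'

Result:
id | kind     | account
---+----------+--------
1  | transfer | ACC-101
4  | interest | ACC-101
7  | interest | ACC-101
9  | transfer | ACC-101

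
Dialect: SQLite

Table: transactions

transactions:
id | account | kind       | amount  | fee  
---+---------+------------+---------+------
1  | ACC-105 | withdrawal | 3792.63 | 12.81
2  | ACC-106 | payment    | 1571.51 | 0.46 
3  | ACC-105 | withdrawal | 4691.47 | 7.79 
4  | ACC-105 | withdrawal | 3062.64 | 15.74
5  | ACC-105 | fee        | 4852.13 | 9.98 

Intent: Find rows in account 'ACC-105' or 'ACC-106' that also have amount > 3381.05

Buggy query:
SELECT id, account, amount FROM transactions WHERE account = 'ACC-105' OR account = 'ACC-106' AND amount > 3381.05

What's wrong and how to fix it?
Bug: Without parentheses, AND is evaluated before OR, so the amount filter only applies to the 'ACC-106' branch

Fix: Add parentheses around the OR so the AND applies to both alternatives

Corrected query:
SELECT id, account, amount FROM transactions WHERE (account = 'ACC-105' OR account = 'ACC-106') AND amount > 3381.05

Result:
id | account | amount 
---+---------+--------
1  | ACC-105 | 3792.63
3  | ACC-105 | 4691.47
5  | ACC-105 | 4852.13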